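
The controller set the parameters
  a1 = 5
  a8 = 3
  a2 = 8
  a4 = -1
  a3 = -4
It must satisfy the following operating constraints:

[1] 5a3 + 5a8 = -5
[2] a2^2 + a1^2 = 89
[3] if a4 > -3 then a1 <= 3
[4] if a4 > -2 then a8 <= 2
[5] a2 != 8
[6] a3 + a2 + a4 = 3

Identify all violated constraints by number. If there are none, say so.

[1] 5a3 + 5a8 = 5(-4) + 5(3) = -5  holds
[2] a2^2 + a1^2 = 8^2 + 5^2 = 64 + 25 = 89  holds
[3] a4 = -1 > -3, so we need a1 ≤ 3; but a1 = 5 > 3  fails
[4] a4 = -1 > -2, so we need a8 ≤ 2; but a8 = 3 > 2  fails
[5] a2 = 8, but 8 is required to differ  fails
[6] a3 + a2 + a4 = -4 + 8 + (-1) = 3  holds

Constraints 3, 4, and 5 are violated.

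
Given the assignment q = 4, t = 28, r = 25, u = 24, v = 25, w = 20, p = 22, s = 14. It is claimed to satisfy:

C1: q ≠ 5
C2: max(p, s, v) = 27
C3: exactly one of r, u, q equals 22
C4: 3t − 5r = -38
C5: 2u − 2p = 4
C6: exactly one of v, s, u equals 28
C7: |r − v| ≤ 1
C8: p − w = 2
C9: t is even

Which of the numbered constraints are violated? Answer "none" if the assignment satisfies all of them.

C1: q = 4, and 4 ≠ 5 — holds.
C2: max(22, 14, 25) = 25, not 27 — does not hold.
C3: r=25, u=24, q=4; 0 of them equal 22, not exactly one — does not hold.
C4: 3t − 5r = 3(28) − 5(25) = -41, not -38 — does not hold.
C5: 2u − 2p = 2(24) − 2(22) = 4 — holds.
C6: v=25, s=14, u=24; 0 of them equal 28, not exactly one — does not hold.
C7: |25 − 25| = 0; 0 ≤ 1 — holds.
C8: p − w = 22 − 20 = 2 — holds.
C9: t = 28 is even — holds.

Violated: 2, 3, 4, 6.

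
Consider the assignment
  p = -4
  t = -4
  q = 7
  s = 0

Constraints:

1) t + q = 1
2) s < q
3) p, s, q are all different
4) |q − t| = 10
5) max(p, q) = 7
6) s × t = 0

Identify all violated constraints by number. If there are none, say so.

1) t + q = -4 + 7 = 3, not 1  false
2) s = 0, q = 7; 0 < 7  true
3) values -4, 0, 7 are pairwise distinct  true
4) |7 − (-4)| = 11, not 10  false
5) max(-4, 7) = 7  true
6) s × t = 0 × (-4) = 0  true

No — constraints 1 and 4 are not satisfied.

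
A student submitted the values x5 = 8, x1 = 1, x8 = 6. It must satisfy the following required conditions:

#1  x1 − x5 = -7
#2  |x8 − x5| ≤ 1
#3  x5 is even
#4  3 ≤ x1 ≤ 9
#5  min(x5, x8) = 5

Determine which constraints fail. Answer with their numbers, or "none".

#1 x1 − x5 = 1 − 8 = -7  yes
#2 |6 − 8| = 2; 2 > 1, exceeds bound 1  no
#3 x5 = 8 is even  yes
#4 x1 = 1 is outside [3, 9]  no
#5 min(8, 6) = 6, not 5  no

Constraints 2, 4, and 5 are violated.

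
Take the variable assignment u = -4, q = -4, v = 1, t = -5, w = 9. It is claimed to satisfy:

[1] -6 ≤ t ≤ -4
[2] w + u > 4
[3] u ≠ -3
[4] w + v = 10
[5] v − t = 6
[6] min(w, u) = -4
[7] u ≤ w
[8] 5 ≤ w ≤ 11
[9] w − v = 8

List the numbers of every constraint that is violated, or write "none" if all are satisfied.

Yes — all constraints hold.

[1] t = -5 lies in [-6, -4] — holds.
[2] w + u = 9 + (-4) = 5; 5 > 4 — holds.
[3] u = -4, and -4 ≠ -3 — holds.
[4] w + v = 9 + 1 = 10 — holds.
[5] v − t = 1 − (-5) = 6 — holds.
[6] min(9, -4) = -4 — holds.
[7] u = -4, w = 9; -4 ≤ 9 — holds.
[8] w = 9 lies in [5, 11] — holds.
[9] w − v = 9 − 1 = 8 — holds.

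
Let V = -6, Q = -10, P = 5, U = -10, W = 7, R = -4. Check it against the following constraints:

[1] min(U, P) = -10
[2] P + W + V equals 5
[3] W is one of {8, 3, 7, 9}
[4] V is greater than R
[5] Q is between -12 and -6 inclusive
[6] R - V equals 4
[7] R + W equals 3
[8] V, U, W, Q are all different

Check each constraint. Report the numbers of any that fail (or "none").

[1] min(-10, 5) = -10  OK
[2] P + W + V = 5 + 7 + (-6) = 6, not 5  FAIL
[3] W = 7 is in {8, 3, 7, 9}  OK
[4] V = -6, R = -4; -6 ≤ -4 (want >)  FAIL
[5] Q = -10 lies in [-12, -6]  OK
[6] R - V = -4 - (-6) = 2, not 4  FAIL
[7] R + W = -4 + 7 = 3  OK
[8] U = Q = -10, not all different  FAIL

Violated: 2, 4, 6, 8.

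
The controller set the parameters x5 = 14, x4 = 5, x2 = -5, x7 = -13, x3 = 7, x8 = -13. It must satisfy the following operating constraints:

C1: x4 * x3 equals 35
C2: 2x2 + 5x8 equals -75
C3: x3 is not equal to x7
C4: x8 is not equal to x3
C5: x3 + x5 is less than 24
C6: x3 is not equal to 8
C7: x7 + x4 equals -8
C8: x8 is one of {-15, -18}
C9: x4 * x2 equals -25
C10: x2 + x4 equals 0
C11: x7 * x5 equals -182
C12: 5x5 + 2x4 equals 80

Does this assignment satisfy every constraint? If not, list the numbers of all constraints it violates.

Violated: 8.

C1: x4 * x3 = 5 * 7 = 35 — OK.
C2: 2x2 + 5x8 = 2(-5) + 5(-13) = -75 — OK.
C3: x3 = 7, x7 = -13; distinct — OK.
C4: x8 = -13, x3 = 7; distinct — OK.
C5: x3 + x5 = 7 + 14 = 21; 21 < 24 — OK.
C6: x3 = 7, and 7 ≠ 8 — OK.
C7: x7 + x4 = -13 + 5 = -8 — OK.
C8: x8 = -13 is not in {-15, -18} — violated.
C9: x4 * x2 = 5 * (-5) = -25 — OK.
C10: x2 + x4 = -5 + 5 = 0 — OK.
C11: x7 * x5 = -13 * 14 = -182 — OK.
C12: 5x5 + 2x4 = 5(14) + 2(5) = 80 — OK.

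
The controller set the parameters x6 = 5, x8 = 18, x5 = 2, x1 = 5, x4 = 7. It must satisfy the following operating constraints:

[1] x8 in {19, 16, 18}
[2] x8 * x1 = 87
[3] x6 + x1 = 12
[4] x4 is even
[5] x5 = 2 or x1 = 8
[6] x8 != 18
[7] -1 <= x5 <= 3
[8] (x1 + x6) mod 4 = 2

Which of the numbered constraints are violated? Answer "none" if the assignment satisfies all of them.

The assignment fails constraints 2, 3, 4, and 6.

[1] x8 = 18 is in {19, 16, 18} — holds.
[2] x8 * x1 = 18 * 5 = 90, not 87 — does not hold.
[3] x6 + x1 = 5 + 5 = 10, not 12 — does not hold.
[4] x4 = 7 is odd — does not hold.
[5] x5 = 2 = 2 (first disjunct) — holds.
[6] x8 = 18, but 18 is required to differ — does not hold.
[7] x5 = 2 lies in [-1, 3] — holds.
[8] x1 + x6 = 10; 10 mod 4 = 2 — holds.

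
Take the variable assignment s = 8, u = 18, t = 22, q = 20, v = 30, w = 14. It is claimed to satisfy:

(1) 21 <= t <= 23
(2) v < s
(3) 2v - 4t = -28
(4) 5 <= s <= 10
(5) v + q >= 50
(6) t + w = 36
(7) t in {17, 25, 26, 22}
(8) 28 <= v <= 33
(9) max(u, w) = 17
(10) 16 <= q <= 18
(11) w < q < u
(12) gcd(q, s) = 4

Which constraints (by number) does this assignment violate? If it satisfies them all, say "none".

(1) t = 22 lies in [21, 23]  yes
(2) v = 30, s = 8; 30 ≥ 8 (want <)  no
(3) 2v - 4t = 2(30) - 4(22) = -28  yes
(4) s = 8 lies in [5, 10]  yes
(5) v + q = 30 + 20 = 50; 50 ≥ 50  yes
(6) t + w = 22 + 14 = 36  yes
(7) t = 22 is in {17, 25, 26, 22}  yes
(8) v = 30 lies in [28, 33]  yes
(9) max(18, 14) = 18, not 17  no
(10) q = 20 is outside [16, 18]  no
(11) values 14, 20, 18; q = 20 is not < u = 18  no
(12) gcd(20, 8) = 4  yes

The assignment fails constraints 2, 9, 10, 11.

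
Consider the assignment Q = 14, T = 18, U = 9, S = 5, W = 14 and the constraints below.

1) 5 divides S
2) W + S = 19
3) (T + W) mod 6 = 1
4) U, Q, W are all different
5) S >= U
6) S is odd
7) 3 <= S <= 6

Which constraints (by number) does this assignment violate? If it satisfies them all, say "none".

1) 5 / 5 = 1, so 5 divides 5  holds
2) W + S = 14 + 5 = 19  holds
3) T + W = 32; 32 mod 6 = 2, not 1  fails
4) Q = W = 14, not all different  fails
5) S = 5, U = 9; 5 < 9 (want ≥)  fails
6) S = 5 is odd  holds
7) S = 5 lies in [3, 6]  holds

Constraints 3, 4, and 5 are violated.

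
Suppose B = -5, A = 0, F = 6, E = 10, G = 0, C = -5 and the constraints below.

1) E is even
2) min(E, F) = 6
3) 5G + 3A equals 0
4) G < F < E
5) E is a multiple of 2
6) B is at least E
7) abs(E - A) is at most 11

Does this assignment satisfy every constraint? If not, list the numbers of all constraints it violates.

The assignment fails constraint 6.

1) E = 10 is even  holds
2) min(10, 6) = 6  holds
3) 5G + 3A = 5(0) + 3(0) = 0  holds
4) values 0 < 6 < 10  holds
5) 10 / 2 = 5, so 2 divides 10  holds
6) B = -5, E = 10; -5 < 10 (want ≥)  fails
7) abs(10 - 0) = 10; 10 ≤ 11  holds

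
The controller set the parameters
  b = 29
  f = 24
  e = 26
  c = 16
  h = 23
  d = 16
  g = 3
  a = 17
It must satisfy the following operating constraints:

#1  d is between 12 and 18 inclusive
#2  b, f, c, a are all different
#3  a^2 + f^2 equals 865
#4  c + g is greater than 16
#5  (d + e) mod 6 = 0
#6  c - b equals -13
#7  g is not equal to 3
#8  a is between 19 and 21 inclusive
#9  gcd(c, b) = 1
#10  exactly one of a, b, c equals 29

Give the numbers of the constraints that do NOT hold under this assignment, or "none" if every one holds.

#1 d = 16 lies in [12, 18]  ✔
#2 values 29, 24, 16, 17 are pairwise distinct  ✔
#3 a^2 + f^2 = 17^2 + 24^2 = 289 + 576 = 865  ✔
#4 c + g = 16 + 3 = 19; 19 > 16  ✔
#5 d + e = 42; 42 mod 6 = 0  ✔
#6 c - b = 16 - 29 = -13  ✔
#7 g = 3, but 3 is required to differ  ✘
#8 a = 17 is outside [19, 21]  ✘
#9 gcd(16, 29) = 1  ✔
#10 a=17, b=29, c=16; 1 of them equals 29  ✔

The assignment fails constraints 7 and 8.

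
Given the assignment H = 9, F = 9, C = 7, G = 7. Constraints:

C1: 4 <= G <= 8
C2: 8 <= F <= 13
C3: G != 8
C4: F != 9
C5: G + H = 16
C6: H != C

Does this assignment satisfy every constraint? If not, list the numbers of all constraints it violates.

Constraint 4 does not hold.

C1: G = 7 lies in [4, 8] — OK.
C2: F = 9 lies in [8, 13] — OK.
C3: G = 7, and 7 ≠ 8 — OK.
C4: F = 9, but 9 is required to differ — violated.
C5: G + H = 7 + 9 = 16 — OK.
C6: H = 9, C = 7; distinct — OK.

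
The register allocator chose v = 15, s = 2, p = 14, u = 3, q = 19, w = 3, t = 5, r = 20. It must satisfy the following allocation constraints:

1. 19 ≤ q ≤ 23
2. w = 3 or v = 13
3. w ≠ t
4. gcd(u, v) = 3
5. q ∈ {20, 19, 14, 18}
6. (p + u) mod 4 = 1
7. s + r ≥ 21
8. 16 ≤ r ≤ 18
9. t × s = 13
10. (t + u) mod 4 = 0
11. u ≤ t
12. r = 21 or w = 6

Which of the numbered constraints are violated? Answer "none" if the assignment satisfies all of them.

1. q = 19 lies in [19, 23] — OK.
2. w = 3 = 3 (first disjunct) — OK.
3. w = 3, t = 5; distinct — OK.
4. gcd(3, 15) = 3 — OK.
5. q = 19 is in {20, 19, 14, 18} — OK.
6. p + u = 17; 17 mod 4 = 1 — OK.
7. s + r = 2 + 20 = 22; 22 ≥ 21 — OK.
8. r = 20 is outside [16, 18] — violated.
9. t × s = 5 × 2 = 10, not 13 — violated.
10. t + u = 8; 8 mod 4 = 0 — OK.
11. u = 3, t = 5; 3 ≤ 5 — OK.
12. r = 20 ≠ 21 and w = 3 ≠ 6; both disjuncts false — violated.

No — constraints 8, 9, 12 are not satisfied.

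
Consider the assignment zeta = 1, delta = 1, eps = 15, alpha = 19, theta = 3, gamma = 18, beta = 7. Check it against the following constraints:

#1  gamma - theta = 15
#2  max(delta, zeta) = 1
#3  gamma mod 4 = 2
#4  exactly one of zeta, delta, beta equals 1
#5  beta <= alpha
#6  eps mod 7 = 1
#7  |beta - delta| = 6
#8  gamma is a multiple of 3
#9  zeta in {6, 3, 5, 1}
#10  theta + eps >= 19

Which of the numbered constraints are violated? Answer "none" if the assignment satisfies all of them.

#1 gamma - theta = 18 - 3 = 15  yes
#2 max(1, 1) = 1  yes
#3 18 mod 4 = 2  yes
#4 zeta=1, delta=1, beta=7; 2 of them equal 1, not exactly one  no
#5 beta = 7, alpha = 19; 7 ≤ 19  yes
#6 15 mod 7 = 1  yes
#7 |7 - 1| = 6  yes
#8 18 / 3 = 6, so 3 divides 18  yes
#9 zeta = 1 is in {6, 3, 5, 1}  yes
#10 theta + eps = 3 + 15 = 18; 18 < 19, bound 19 not met  no

No — constraints 4, 10 are not satisfied.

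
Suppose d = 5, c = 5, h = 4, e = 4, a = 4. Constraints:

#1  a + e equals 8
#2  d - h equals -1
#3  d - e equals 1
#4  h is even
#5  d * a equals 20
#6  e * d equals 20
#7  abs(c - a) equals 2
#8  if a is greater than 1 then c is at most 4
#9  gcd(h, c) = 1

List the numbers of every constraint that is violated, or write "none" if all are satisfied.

#1 a + e = 4 + 4 = 8 — holds.
#2 d - h = 5 - 4 = 1, not -1 — fails.
#3 d - e = 5 - 4 = 1 — holds.
#4 h = 4 is even — holds.
#5 d * a = 5 * 4 = 20 — holds.
#6 e * d = 4 * 5 = 20 — holds.
#7 abs(5 - 4) = 1, not 2 — fails.
#8 a = 4 > 1, so we need c ≤ 4; but c = 5 > 4 — fails.
#9 gcd(4, 5) = 1 — holds.

The assignment fails constraints 2, 7, and 8.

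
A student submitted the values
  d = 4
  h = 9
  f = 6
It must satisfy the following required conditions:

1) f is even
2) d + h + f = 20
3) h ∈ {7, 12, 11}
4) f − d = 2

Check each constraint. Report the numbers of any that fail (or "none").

1) f = 6 is even  ✔
2) d + h + f = 4 + 9 + 6 = 19, not 20  ✘
3) h = 9 is not in {7, 12, 11}  ✘
4) f − d = 6 − 4 = 2  ✔

Violated: 2 and 3.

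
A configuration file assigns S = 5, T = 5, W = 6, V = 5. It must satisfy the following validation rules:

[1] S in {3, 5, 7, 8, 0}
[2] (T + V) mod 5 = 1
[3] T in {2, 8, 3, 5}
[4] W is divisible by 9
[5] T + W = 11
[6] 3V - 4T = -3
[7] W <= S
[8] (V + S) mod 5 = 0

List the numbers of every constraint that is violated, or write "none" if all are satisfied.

Violated: 2, 4, 6, 7.

[1] S = 5 is in {3, 5, 7, 8, 0}  yes
[2] T + V = 10; 10 mod 5 = 0, not 1  no
[3] T = 5 is in {2, 8, 3, 5}  yes
[4] 6 = 9*0 + 6, so 9 does not divide 6  no
[5] T + W = 5 + 6 = 11  yes
[6] 3V - 4T = 3(5) - 4(5) = -5, not -3  no
[7] W = 6, S = 5; 6 > 5 (want ≤)  no
[8] V + S = 10; 10 mod 5 = 0  yes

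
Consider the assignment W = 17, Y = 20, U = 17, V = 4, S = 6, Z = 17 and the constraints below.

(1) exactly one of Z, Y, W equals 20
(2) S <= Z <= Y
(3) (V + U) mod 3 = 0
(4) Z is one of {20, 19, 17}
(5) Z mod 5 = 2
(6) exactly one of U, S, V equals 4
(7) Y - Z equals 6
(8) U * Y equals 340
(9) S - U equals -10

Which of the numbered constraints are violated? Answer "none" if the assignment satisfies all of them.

(1) Z=17, Y=20, W=17; 1 of them equals 20 — holds.
(2) values 6 <= 17 <= 20 — holds.
(3) V + U = 21; 21 mod 3 = 0 — holds.
(4) Z = 17 is in {20, 19, 17} — holds.
(5) 17 mod 5 = 2 — holds.
(6) U=17, S=6, V=4; 1 of them equals 4 — holds.
(7) Y - Z = 20 - 17 = 3, not 6 — fails.
(8) U * Y = 17 * 20 = 340 — holds.
(9) S - U = 6 - 17 = -11, not -10 — fails.

Constraints 7 and 9 are violated.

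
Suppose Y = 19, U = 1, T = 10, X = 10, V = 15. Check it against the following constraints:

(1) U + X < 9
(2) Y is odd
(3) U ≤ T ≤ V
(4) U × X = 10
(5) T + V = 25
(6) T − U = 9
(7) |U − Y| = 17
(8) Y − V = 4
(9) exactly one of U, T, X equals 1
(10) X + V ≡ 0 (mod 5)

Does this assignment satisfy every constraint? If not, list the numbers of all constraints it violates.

No — constraints 1 and 7 are not satisfied.

(1) U + X = 1 + 10 = 11; 11 ≥ 9, bound 9 not met — violated.
(2) Y = 19 is odd — satisfied.
(3) values 1 ≤ 10 ≤ 15 — satisfied.
(4) U × X = 1 × 10 = 10 — satisfied.
(5) T + V = 10 + 15 = 25 — satisfied.
(6) T − U = 10 − 1 = 9 — satisfied.
(7) |1 − 19| = 18, not 17 — violated.
(8) Y − V = 19 − 15 = 4 — satisfied.
(9) U=1, T=10, X=10; 1 of them equals 1 — satisfied.
(10) X + V = 25; 25 mod 5 = 0 — satisfied.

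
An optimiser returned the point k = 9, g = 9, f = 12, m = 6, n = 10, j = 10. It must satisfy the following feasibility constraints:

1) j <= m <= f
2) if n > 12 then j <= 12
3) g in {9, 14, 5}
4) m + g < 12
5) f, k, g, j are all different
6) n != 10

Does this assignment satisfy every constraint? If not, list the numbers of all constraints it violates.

Constraints 1, 4, 5, 6 do not hold.

1) values 10, 6, 12; j = 10 is not <= m = 6  false
2) n = 10, not > 12; antecedent false, conditional vacuously true  true
3) g = 9 is in {9, 14, 5}  true
4) m + g = 6 + 9 = 15; 15 ≥ 12, bound 12 not met  false
5) k = g = 9, not all different  false
6) n = 10, but 10 is required to differ  false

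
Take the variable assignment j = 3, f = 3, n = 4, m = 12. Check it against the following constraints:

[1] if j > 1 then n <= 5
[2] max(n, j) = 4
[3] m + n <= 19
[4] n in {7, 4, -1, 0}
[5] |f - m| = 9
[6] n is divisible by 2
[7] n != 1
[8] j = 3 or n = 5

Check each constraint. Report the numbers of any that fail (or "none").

Yes — all constraints hold.

[1] j = 3 > 1, so we need n ≤ 5; n = 4 ≤ 5 — satisfied.
[2] max(4, 3) = 4 — satisfied.
[3] m + n = 12 + 4 = 16; 16 ≤ 19 — satisfied.
[4] n = 4 is in {7, 4, -1, 0} — satisfied.
[5] |3 - 12| = 9 — satisfied.
[6] 4 / 2 = 2, so 2 divides 4 — satisfied.
[7] n = 4, and 4 ≠ 1 — satisfied.
[8] j = 3 = 3 (first disjunct) — satisfied.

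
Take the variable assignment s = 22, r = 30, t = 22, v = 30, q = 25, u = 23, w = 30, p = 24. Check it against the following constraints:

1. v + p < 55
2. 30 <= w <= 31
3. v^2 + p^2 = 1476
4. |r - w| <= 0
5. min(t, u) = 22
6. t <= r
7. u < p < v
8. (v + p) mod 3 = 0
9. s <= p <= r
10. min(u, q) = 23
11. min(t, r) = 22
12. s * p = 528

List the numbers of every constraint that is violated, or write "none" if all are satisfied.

The assignment satisfies every constraint.

1. v + p = 30 + 24 = 54; 54 < 55 — OK.
2. w = 30 lies in [30, 31] — OK.
3. v^2 + p^2 = 30^2 + 24^2 = 900 + 576 = 1476 — OK.
4. |30 - 30| = 0; 0 ≤ 0 — OK.
5. min(22, 23) = 22 — OK.
6. t = 22, r = 30; 22 ≤ 30 — OK.
7. values 23 < 24 < 30 — OK.
8. v + p = 54; 54 mod 3 = 0 — OK.
9. values 22 <= 24 <= 30 — OK.
10. min(23, 25) = 23 — OK.
11. min(22, 30) = 22 — OK.
12. s * p = 22 * 24 = 528 — OK.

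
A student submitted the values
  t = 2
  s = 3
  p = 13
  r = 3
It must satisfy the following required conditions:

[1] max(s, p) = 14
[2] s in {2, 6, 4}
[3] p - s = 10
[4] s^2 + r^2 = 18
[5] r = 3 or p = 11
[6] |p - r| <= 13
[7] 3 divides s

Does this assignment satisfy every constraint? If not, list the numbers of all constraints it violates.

No — constraints 1, 2 are not satisfied.

[1] max(3, 13) = 13, not 14 — violated.
[2] s = 3 is not in {2, 6, 4} — violated.
[3] p - s = 13 - 3 = 10 — OK.
[4] s^2 + r^2 = 3^2 + 3^2 = 9 + 9 = 18 — OK.
[5] r = 3 = 3 (first disjunct) — OK.
[6] |13 - 3| = 10; 10 ≤ 13 — OK.
[7] 3 / 3 = 1, so 3 divides 3 — OK.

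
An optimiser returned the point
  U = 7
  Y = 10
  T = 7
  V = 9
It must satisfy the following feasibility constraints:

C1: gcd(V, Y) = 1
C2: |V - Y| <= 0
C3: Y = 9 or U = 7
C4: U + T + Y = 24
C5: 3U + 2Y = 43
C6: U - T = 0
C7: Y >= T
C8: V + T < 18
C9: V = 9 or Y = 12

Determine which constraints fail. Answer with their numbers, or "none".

C1: gcd(9, 10) = 1 — holds.
C2: |9 - 10| = 1; 1 > 0, exceeds bound 0 — fails.
C3: Y = 10 ≠ 9, but U = 7 = 7 (second disjunct) — holds.
C4: U + T + Y = 7 + 7 + 10 = 24 — holds.
C5: 3U + 2Y = 3(7) + 2(10) = 41, not 43 — fails.
C6: U - T = 7 - 7 = 0 — holds.
C7: Y = 10, T = 7; 10 ≥ 7 — holds.
C8: V + T = 9 + 7 = 16; 16 < 18 — holds.
C9: V = 9 = 9 (first disjunct) — holds.

No — constraints 2, 5 are not satisfied.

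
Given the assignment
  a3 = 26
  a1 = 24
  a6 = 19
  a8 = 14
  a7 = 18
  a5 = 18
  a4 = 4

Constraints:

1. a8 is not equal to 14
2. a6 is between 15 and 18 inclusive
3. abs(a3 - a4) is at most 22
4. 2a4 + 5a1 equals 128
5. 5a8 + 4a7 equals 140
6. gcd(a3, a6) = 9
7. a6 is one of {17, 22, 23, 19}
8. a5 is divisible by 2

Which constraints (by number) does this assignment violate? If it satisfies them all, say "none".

1. a8 = 14, but 14 is required to differ  no
2. a6 = 19 is outside [15, 18]  no
3. abs(26 - 4) = 22; 22 ≤ 22  yes
4. 2a4 + 5a1 = 2(4) + 5(24) = 128  yes
5. 5a8 + 4a7 = 5(14) + 4(18) = 142, not 140  no
6. gcd(26, 19) = 1, not 9  no
7. a6 = 19 is in {17, 22, 23, 19}  yes
8. 18 / 2 = 9, so 2 divides 18  yes

Constraints 1, 2, 5, and 6 are violated.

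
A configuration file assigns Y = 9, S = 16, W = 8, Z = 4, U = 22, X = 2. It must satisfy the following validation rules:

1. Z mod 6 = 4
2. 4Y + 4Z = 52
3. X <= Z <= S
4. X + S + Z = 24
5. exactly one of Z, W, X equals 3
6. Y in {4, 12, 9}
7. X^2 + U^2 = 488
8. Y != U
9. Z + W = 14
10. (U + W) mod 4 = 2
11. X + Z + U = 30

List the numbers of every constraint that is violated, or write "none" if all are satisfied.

Constraints 4, 5, 9, and 11 do not hold.

1. 4 mod 6 = 4 — holds.
2. 4Y + 4Z = 4(9) + 4(4) = 52 — holds.
3. values 2 <= 4 <= 16 — holds.
4. X + S + Z = 2 + 16 + 4 = 22, not 24 — does not hold.
5. Z=4, W=8, X=2; 0 of them equal 3, not exactly one — does not hold.
6. Y = 9 is in {4, 12, 9} — holds.
7. X^2 + U^2 = 2^2 + 22^2 = 4 + 484 = 488 — holds.
8. Y = 9, U = 22; distinct — holds.
9. Z + W = 4 + 8 = 12, not 14 — does not hold.
10. U + W = 30; 30 mod 4 = 2 — holds.
11. X + Z + U = 2 + 4 + 22 = 28, not 30 — does not hold.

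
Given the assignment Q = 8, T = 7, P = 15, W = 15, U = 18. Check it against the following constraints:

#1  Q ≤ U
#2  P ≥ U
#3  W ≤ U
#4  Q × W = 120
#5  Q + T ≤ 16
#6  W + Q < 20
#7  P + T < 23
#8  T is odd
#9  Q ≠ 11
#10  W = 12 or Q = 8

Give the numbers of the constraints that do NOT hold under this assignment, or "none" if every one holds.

Constraints 2 and 6 are violated.

#1 Q = 8, U = 18; 8 ≤ 18 — holds.
#2 P = 15, U = 18; 15 < 18 (want ≥) — does not hold.
#3 W = 15, U = 18; 15 ≤ 18 — holds.
#4 Q × W = 8 × 15 = 120 — holds.
#5 Q + T = 8 + 7 = 15; 15 ≤ 16 — holds.
#6 W + Q = 15 + 8 = 23; 23 ≥ 20, bound 20 not met — does not hold.
#7 P + T = 15 + 7 = 22; 22 < 23 — holds.
#8 T = 7 is odd — holds.
#9 Q = 8, and 8 ≠ 11 — holds.
#10 W = 15 ≠ 12, but Q = 8 = 8 (second disjunct) — holds.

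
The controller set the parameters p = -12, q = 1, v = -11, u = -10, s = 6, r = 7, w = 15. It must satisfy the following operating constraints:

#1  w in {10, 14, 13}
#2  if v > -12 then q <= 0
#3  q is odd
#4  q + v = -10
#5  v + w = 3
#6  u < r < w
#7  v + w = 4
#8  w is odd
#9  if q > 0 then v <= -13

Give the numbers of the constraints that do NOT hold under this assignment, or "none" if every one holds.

The assignment fails constraints 1, 2, 5, 9.

#1 w = 15 is not in {10, 14, 13}  FAIL
#2 v = -11 > -12, so we need q ≤ 0; but q = 1 > 0  FAIL
#3 q = 1 is odd  OK
#4 q + v = 1 + (-11) = -10  OK
#5 v + w = -11 + 15 = 4, not 3  FAIL
#6 values -10 < 7 < 15  OK
#7 v + w = -11 + 15 = 4  OK
#8 w = 15 is odd  OK
#9 q = 1 > 0, so we need v ≤ -13; but v = -11 > -13  FAIL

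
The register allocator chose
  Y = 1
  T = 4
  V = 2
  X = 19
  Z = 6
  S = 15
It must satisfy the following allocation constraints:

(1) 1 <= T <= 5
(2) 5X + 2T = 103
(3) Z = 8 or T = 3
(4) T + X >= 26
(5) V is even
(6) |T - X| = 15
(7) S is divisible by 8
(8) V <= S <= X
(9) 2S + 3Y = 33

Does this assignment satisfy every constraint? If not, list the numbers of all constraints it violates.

Constraints 3, 4, 7 do not hold.

(1) T = 4 lies in [1, 5] — holds.
(2) 5X + 2T = 5(19) + 2(4) = 103 — holds.
(3) Z = 6 ≠ 8 and T = 4 ≠ 3; both disjuncts false — fails.
(4) T + X = 4 + 19 = 23; 23 < 26, bound 26 not met — fails.
(5) V = 2 is even — holds.
(6) |4 - 19| = 15 — holds.
(7) 15 = 8*1 + 7, so 8 does not divide 15 — fails.
(8) values 2 <= 15 <= 19 — holds.
(9) 2S + 3Y = 2(15) + 3(1) = 33 — holds.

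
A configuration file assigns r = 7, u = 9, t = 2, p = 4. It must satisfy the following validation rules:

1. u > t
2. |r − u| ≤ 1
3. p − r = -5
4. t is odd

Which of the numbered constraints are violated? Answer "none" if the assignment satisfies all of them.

1. u = 9, t = 2; 9 > 2 — holds.
2. |7 − 9| = 2; 2 > 1, exceeds bound 1 — does not hold.
3. p − r = 4 − 7 = -3, not -5 — does not hold.
4. t = 2 is even — does not hold.

Constraints 2, 3, and 4 do not hold.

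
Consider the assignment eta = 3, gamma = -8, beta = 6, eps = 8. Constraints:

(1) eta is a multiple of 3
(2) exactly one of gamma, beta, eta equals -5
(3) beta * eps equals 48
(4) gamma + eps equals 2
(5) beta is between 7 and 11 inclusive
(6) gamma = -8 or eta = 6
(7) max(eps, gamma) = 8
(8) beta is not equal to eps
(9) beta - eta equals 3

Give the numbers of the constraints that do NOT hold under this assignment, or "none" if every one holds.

Constraints 2, 4, 5 are violated.

(1) 3 / 3 = 1, so 3 divides 3 — holds.
(2) gamma=-8, beta=6, eta=3; 0 of them equal -5, not exactly one — does not hold.
(3) beta * eps = 6 * 8 = 48 — holds.
(4) gamma + eps = -8 + 8 = 0, not 2 — does not hold.
(5) beta = 6 is outside [7, 11] — does not hold.
(6) gamma = -8 = -8 (first disjunct) — holds.
(7) max(8, -8) = 8 — holds.
(8) beta = 6, eps = 8; distinct — holds.
(9) beta - eta = 6 - 3 = 3 — holds.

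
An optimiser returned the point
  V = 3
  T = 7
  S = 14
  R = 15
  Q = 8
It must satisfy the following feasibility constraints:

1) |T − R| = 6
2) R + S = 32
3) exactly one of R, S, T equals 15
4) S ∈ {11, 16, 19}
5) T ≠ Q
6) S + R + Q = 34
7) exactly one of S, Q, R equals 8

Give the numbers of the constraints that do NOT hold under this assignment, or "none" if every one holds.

1) |7 − 15| = 8, not 6  no
2) R + S = 15 + 14 = 29, not 32  no
3) R=15, S=14, T=7; 1 of them equals 15  yes
4) S = 14 is not in {11, 16, 19}  no
5) T = 7, Q = 8; distinct  yes
6) S + R + Q = 14 + 15 + 8 = 37, not 34  no
7) S=14, Q=8, R=15; 1 of them equals 8  yes

Constraints 1, 2, 4, and 6 are violated.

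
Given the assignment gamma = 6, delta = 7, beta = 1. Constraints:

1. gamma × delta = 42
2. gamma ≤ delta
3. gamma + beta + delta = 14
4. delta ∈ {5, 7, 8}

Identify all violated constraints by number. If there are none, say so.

No violations.

1. gamma × delta = 6 × 7 = 42  ✓
2. gamma = 6, delta = 7; 6 ≤ 7  ✓
3. gamma + beta + delta = 6 + 1 + 7 = 14  ✓
4. delta = 7 is in {5, 7, 8}  ✓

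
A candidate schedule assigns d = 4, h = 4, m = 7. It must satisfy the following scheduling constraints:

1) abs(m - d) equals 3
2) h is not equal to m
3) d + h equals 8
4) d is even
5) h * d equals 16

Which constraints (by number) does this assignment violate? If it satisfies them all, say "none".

1) abs(7 - 4) = 3 — holds.
2) h = 4, m = 7; distinct — holds.
3) d + h = 4 + 4 = 8 — holds.
4) d = 4 is even — holds.
5) h * d = 4 * 4 = 16 — holds.

None — every constraint holds.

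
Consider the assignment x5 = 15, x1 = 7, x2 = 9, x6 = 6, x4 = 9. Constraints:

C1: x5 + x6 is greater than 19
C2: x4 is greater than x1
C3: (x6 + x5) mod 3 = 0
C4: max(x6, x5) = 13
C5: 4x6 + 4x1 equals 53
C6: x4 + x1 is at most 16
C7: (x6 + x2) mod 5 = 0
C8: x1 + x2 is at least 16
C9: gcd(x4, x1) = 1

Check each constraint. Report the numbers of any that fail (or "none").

C1: x5 + x6 = 15 + 6 = 21; 21 > 19  ✔
C2: x4 = 9, x1 = 7; 9 > 7  ✔
C3: x6 + x5 = 21; 21 mod 3 = 0  ✔
C4: max(6, 15) = 15, not 13  ✘
C5: 4x6 + 4x1 = 4(6) + 4(7) = 52, not 53  ✘
C6: x4 + x1 = 9 + 7 = 16; 16 ≤ 16  ✔
C7: x6 + x2 = 15; 15 mod 5 = 0  ✔
C8: x1 + x2 = 7 + 9 = 16; 16 ≥ 16  ✔
C9: gcd(9, 7) = 1  ✔

The assignment fails constraints 4, 5.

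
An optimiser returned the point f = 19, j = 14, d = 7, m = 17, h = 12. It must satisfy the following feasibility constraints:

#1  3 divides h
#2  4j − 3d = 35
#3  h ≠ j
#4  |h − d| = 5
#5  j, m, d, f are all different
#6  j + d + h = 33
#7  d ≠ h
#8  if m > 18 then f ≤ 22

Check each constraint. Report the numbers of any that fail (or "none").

No violations.

#1 12 / 3 = 4, so 3 divides 12  yes
#2 4j − 3d = 4(14) − 3(7) = 35  yes
#3 h = 12, j = 14; distinct  yes
#4 |12 − 7| = 5  yes
#5 values 14, 17, 7, 19 are pairwise distinct  yes
#6 j + d + h = 14 + 7 + 12 = 33  yes
#7 d = 7, h = 12; distinct  yes
#8 m = 17, not > 18; antecedent false, conditional vacuously true  yes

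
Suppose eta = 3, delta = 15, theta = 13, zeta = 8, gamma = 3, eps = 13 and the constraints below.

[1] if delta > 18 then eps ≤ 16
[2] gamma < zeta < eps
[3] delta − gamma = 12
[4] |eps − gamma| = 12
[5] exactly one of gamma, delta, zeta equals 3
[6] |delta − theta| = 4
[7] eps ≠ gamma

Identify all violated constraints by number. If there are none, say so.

[1] delta = 15, not > 18; antecedent false, conditional vacuously true — satisfied.
[2] values 3 < 8 < 13 — satisfied.
[3] delta − gamma = 15 − 3 = 12 — satisfied.
[4] |13 − 3| = 10, not 12 — violated.
[5] gamma=3, delta=15, zeta=8; 1 of them equals 3 — satisfied.
[6] |15 − 13| = 2, not 4 — violated.
[7] eps = 13, gamma = 3; distinct — satisfied.

The assignment fails constraints 4 and 6.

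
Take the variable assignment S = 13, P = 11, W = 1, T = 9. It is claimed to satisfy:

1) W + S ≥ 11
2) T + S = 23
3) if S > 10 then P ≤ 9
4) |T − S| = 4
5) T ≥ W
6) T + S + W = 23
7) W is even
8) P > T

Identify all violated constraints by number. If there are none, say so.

Constraints 2, 3, and 7 do not hold.

1) W + S = 1 + 13 = 14; 14 ≥ 11  OK
2) T + S = 9 + 13 = 22, not 23  FAIL
3) S = 13 > 10, so we need P ≤ 9; but P = 11 > 9  FAIL
4) |9 − 13| = 4  OK
5) T = 9, W = 1; 9 ≥ 1  OK
6) T + S + W = 9 + 13 + 1 = 23  OK
7) W = 1 is odd  FAIL
8) P = 11, T = 9; 11 > 9  OK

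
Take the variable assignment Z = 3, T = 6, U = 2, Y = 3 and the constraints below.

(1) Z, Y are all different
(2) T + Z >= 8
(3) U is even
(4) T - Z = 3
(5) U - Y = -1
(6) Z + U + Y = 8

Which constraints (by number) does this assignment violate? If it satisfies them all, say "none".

(1) Z = Y = 3, not all different  FAIL
(2) T + Z = 6 + 3 = 9; 9 ≥ 8  OK
(3) U = 2 is even  OK
(4) T - Z = 6 - 3 = 3  OK
(5) U - Y = 2 - 3 = -1  OK
(6) Z + U + Y = 3 + 2 + 3 = 8  OK

No — constraint 1 is not satisfied.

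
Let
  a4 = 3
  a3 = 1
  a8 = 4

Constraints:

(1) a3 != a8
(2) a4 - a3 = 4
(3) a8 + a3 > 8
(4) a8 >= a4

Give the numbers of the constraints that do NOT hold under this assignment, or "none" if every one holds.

(1) a3 = 1, a8 = 4; distinct  true
(2) a4 - a3 = 3 - 1 = 2, not 4  false
(3) a8 + a3 = 4 + 1 = 5; 5 ≤ 8, bound 8 not met  false
(4) a8 = 4, a4 = 3; 4 ≥ 3  true

No — constraints 2 and 3 are not satisfied.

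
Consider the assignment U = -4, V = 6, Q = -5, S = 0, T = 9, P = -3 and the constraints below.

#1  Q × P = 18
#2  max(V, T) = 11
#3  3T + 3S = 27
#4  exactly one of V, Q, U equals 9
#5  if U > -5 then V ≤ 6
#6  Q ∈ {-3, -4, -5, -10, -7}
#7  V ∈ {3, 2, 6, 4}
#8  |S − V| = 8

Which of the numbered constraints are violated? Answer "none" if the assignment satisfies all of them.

#1 Q × P = -5 × (-3) = 15, not 18 — violated.
#2 max(6, 9) = 9, not 11 — violated.
#3 3T + 3S = 3(9) + 3(0) = 27 — satisfied.
#4 V=6, Q=-5, U=-4; 0 of them equal 9, not exactly one — violated.
#5 U = -4 > -5, so we need V ≤ 6; V = 6 ≤ 6 — satisfied.
#6 Q = -5 is in {-3, -4, -5, -10, -7} — satisfied.
#7 V = 6 is in {3, 2, 6, 4} — satisfied.
#8 |0 − 6| = 6, not 8 — violated.

Constraints 1, 2, 4, 8 do not hold.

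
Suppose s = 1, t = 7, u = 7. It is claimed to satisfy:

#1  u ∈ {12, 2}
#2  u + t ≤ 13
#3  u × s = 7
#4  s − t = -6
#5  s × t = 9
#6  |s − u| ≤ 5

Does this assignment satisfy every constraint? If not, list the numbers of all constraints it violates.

#1 u = 7 is not in {12, 2} — fails.
#2 u + t = 7 + 7 = 14; 14 > 13, bound 13 not met — fails.
#3 u × s = 7 × 1 = 7 — holds.
#4 s − t = 1 − 7 = -6 — holds.
#5 s × t = 1 × 7 = 7, not 9 — fails.
#6 |1 − 7| = 6; 6 > 5, exceeds bound 5 — fails.

The assignment fails constraints 1, 2, 5, and 6.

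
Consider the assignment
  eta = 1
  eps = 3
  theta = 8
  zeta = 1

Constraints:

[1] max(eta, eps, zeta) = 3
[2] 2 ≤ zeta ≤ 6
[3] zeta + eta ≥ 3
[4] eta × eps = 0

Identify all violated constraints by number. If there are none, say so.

[1] max(1, 3, 1) = 3 — holds.
[2] zeta = 1 is outside [2, 6] — fails.
[3] zeta + eta = 1 + 1 = 2; 2 < 3, bound 3 not met — fails.
[4] eta × eps = 1 × 3 = 3, not 0 — fails.

Constraints 2, 3, and 4 do not hold.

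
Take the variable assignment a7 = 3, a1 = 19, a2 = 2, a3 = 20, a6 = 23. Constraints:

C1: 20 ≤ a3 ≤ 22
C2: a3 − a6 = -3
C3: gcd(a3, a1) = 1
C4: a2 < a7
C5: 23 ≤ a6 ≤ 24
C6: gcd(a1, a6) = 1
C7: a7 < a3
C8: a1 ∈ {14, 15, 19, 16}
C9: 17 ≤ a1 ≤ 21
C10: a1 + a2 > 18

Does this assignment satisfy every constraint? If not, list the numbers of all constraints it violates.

C1: a3 = 20 lies in [20, 22] — satisfied.
C2: a3 − a6 = 20 − 23 = -3 — satisfied.
C3: gcd(20, 19) = 1 — satisfied.
C4: a2 = 2, a7 = 3; 2 < 3 — satisfied.
C5: a6 = 23 lies in [23, 24] — satisfied.
C6: gcd(19, 23) = 1 — satisfied.
C7: a7 = 3, a3 = 20; 3 < 20 — satisfied.
C8: a1 = 19 is in {14, 15, 19, 16} — satisfied.
C9: a1 = 19 lies in [17, 21] — satisfied.
C10: a1 + a2 = 19 + 2 = 21; 21 > 18 — satisfied.

The assignment satisfies every constraint.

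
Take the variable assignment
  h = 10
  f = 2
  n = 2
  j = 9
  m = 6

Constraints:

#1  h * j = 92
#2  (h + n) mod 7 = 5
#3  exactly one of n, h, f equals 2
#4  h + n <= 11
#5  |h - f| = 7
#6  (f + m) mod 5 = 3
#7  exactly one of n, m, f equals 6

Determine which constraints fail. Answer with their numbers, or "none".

#1 h * j = 10 * 9 = 90, not 92 — violated.
#2 h + n = 12; 12 mod 7 = 5 — satisfied.
#3 n=2, h=10, f=2; 2 of them equal 2, not exactly one — violated.
#4 h + n = 10 + 2 = 12; 12 > 11, bound 11 not met — violated.
#5 |10 - 2| = 8, not 7 — violated.
#6 f + m = 8; 8 mod 5 = 3 — satisfied.
#7 n=2, m=6, f=2; 1 of them equals 6 — satisfied.

No — constraints 1, 3, 4, and 5 are not satisfied.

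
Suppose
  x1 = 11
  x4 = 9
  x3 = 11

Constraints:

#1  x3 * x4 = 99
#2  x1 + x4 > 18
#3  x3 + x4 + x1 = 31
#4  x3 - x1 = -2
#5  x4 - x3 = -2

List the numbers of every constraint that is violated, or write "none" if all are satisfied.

Violated: 4.

#1 x3 * x4 = 11 * 9 = 99  OK
#2 x1 + x4 = 11 + 9 = 20; 20 > 18  OK
#3 x3 + x4 + x1 = 11 + 9 + 11 = 31  OK
#4 x3 - x1 = 11 - 11 = 0, not -2  FAIL
#5 x4 - x3 = 9 - 11 = -2  OK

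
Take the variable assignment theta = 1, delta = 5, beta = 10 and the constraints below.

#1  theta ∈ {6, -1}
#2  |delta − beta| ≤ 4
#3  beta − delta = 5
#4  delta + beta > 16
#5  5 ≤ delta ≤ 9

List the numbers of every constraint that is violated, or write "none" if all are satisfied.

#1 theta = 1 is not in {6, -1}  ✗
#2 |5 − 10| = 5; 5 > 4, exceeds bound 4  ✗
#3 beta − delta = 10 − 5 = 5  ✓
#4 delta + beta = 5 + 10 = 15; 15 ≤ 16, bound 16 not met  ✗
#5 delta = 5 lies in [5, 9]  ✓

Constraints 1, 2, 4 are violated.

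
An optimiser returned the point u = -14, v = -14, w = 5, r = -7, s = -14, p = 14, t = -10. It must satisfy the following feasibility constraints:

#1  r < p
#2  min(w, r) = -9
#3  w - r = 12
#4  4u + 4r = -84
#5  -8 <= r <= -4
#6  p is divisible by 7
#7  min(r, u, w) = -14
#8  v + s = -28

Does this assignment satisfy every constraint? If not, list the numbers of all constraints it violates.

Constraint 2 does not hold.

#1 r = -7, p = 14; -7 < 14  yes
#2 min(5, -7) = -7, not -9  no
#3 w - r = 5 - (-7) = 12  yes
#4 4u + 4r = 4(-14) + 4(-7) = -84  yes
#5 r = -7 lies in [-8, -4]  yes
#6 14 / 7 = 2, so 7 divides 14  yes
#7 min(-7, -14, 5) = -14  yes
#8 v + s = -14 + (-14) = -28  yes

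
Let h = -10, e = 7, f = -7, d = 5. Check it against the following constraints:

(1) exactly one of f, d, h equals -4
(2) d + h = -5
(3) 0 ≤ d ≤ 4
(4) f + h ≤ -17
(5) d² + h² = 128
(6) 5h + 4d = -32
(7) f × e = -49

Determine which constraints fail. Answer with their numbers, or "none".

Constraints 1, 3, 5, 6 do not hold.

(1) f=-7, d=5, h=-10; 0 of them equal -4, not exactly one  ✘
(2) d + h = 5 + (-10) = -5  ✔
(3) d = 5 is outside [0, 4]  ✘
(4) f + h = -7 + (-10) = -17; -17 ≤ -17  ✔
(5) d² + h² = 5² + (-10)² = 25 + 100 = 125, not 128  ✘
(6) 5h + 4d = 5(-10) + 4(5) = -30, not -32  ✘
(7) f × e = -7 × 7 = -49  ✔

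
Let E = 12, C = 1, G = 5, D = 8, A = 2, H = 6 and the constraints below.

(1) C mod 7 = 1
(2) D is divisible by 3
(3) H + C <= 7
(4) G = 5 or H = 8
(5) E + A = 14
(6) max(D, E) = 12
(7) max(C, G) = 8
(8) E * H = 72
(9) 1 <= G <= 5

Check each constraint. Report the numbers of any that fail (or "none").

(1) 1 mod 7 = 1  ✔
(2) 8 = 3*2 + 2, so 3 does not divide 8  ✘
(3) H + C = 6 + 1 = 7; 7 ≤ 7  ✔
(4) G = 5 = 5 (first disjunct)  ✔
(5) E + A = 12 + 2 = 14  ✔
(6) max(8, 12) = 12  ✔
(7) max(1, 5) = 5, not 8  ✘
(8) E * H = 12 * 6 = 72  ✔
(9) G = 5 lies in [1, 5]  ✔

Constraints 2 and 7 do not hold.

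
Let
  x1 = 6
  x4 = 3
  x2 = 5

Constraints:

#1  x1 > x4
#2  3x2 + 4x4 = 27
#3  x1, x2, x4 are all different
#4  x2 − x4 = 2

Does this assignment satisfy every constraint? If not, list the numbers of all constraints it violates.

#1 x1 = 6, x4 = 3; 6 > 3  true
#2 3x2 + 4x4 = 3(5) + 4(3) = 27  true
#3 values 6, 5, 3 are pairwise distinct  true
#4 x2 − x4 = 5 − 3 = 2  true

The assignment satisfies every constraint.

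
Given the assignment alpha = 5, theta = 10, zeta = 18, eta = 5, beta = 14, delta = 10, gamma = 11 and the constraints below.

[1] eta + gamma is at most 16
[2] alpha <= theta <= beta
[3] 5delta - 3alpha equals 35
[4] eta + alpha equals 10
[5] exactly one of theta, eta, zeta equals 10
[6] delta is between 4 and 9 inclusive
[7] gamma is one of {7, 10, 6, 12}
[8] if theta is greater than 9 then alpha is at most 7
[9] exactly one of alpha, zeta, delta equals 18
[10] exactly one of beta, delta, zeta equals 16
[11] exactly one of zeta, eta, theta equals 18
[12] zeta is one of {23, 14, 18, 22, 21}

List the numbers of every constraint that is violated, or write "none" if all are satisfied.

[1] eta + gamma = 5 + 11 = 16; 16 ≤ 16 — OK.
[2] values 5 <= 10 <= 14 — OK.
[3] 5delta - 3alpha = 5(10) - 3(5) = 35 — OK.
[4] eta + alpha = 5 + 5 = 10 — OK.
[5] theta=10, eta=5, zeta=18; 1 of them equals 10 — OK.
[6] delta = 10 is outside [4, 9] — violated.
[7] gamma = 11 is not in {7, 10, 6, 12} — violated.
[8] theta = 10 > 9, so we need alpha ≤ 7; alpha = 5 ≤ 7 — OK.
[9] alpha=5, zeta=18, delta=10; 1 of them equals 18 — OK.
[10] beta=14, delta=10, zeta=18; 0 of them equal 16, not exactly one — violated.
[11] zeta=18, eta=5, theta=10; 1 of them equals 18 — OK.
[12] zeta = 18 is in {23, 14, 18, 22, 21} — OK.

Constraints 6, 7, 10 are violated.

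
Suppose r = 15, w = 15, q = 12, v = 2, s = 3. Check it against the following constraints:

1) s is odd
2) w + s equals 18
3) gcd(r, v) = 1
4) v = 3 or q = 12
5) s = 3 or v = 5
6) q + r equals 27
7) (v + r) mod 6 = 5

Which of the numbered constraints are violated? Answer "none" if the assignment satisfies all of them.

1) s = 3 is odd  yes
2) w + s = 15 + 3 = 18  yes
3) gcd(15, 2) = 1  yes
4) v = 2 ≠ 3, but q = 12 = 12 (second disjunct)  yes
5) s = 3 = 3 (first disjunct)  yes
6) q + r = 12 + 15 = 27  yes
7) v + r = 17; 17 mod 6 = 5  yes

Yes — all constraints hold.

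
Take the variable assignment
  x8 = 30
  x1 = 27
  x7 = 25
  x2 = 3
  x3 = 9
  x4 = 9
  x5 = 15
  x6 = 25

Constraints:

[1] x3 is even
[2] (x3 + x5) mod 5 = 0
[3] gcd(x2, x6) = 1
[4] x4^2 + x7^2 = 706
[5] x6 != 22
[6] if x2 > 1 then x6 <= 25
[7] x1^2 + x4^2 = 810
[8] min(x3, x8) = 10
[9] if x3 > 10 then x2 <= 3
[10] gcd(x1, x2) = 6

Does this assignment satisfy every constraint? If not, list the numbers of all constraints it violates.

Constraints 1, 2, 8, and 10 are violated.

[1] x3 = 9 is odd  false
[2] x3 + x5 = 24; 24 mod 5 = 4, not 0  false
[3] gcd(3, 25) = 1  true
[4] x4^2 + x7^2 = 9^2 + 25^2 = 81 + 625 = 706  true
[5] x6 = 25, and 25 ≠ 22  true
[6] x2 = 3 > 1, so we need x6 ≤ 25; x6 = 25 ≤ 25  true
[7] x1^2 + x4^2 = 27^2 + 9^2 = 729 + 81 = 810  true
[8] min(9, 30) = 9, not 10  false
[9] x3 = 9, not > 10; antecedent false, conditional vacuously true  true
[10] gcd(27, 3) = 3, not 6  false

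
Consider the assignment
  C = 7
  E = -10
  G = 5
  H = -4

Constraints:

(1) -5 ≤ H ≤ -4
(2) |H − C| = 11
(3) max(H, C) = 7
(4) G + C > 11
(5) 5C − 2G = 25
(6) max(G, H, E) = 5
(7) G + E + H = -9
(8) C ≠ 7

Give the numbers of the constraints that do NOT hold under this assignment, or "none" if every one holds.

Violated: 8.

(1) H = -4 lies in [-5, -4]  holds
(2) |-4 − 7| = 11  holds
(3) max(-4, 7) = 7  holds
(4) G + C = 5 + 7 = 12; 12 > 11  holds
(5) 5C − 2G = 5(7) − 2(5) = 25  holds
(6) max(5, -4, -10) = 5  holds
(7) G + E + H = 5 + (-10) + (-4) = -9  holds
(8) C = 7, but 7 is required to differ  fails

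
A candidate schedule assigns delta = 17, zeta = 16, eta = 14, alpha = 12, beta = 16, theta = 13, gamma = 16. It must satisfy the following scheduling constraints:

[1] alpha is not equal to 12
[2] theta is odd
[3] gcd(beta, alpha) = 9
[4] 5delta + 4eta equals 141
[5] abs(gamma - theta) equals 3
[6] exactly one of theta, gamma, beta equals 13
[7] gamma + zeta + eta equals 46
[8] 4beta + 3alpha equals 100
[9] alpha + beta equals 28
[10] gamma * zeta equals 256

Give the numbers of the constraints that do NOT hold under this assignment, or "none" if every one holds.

[1] alpha = 12, but 12 is required to differ — violated.
[2] theta = 13 is odd — satisfied.
[3] gcd(16, 12) = 4, not 9 — violated.
[4] 5delta + 4eta = 5(17) + 4(14) = 141 — satisfied.
[5] abs(16 - 13) = 3 — satisfied.
[6] theta=13, gamma=16, beta=16; 1 of them equals 13 — satisfied.
[7] gamma + zeta + eta = 16 + 16 + 14 = 46 — satisfied.
[8] 4beta + 3alpha = 4(16) + 3(12) = 100 — satisfied.
[9] alpha + beta = 12 + 16 = 28 — satisfied.
[10] gamma * zeta = 16 * 16 = 256 — satisfied.

Constraints 1 and 3 are violated.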